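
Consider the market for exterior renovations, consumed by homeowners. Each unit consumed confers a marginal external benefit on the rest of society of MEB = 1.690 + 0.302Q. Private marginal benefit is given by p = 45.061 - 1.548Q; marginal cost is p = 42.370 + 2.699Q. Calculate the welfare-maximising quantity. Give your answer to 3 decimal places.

Social marginal benefit = demand + MEB = 46.751 - 1.246Q.
Set SMB = MC: 46.751 - 1.246Q = 42.370 + 2.699Q → Q* = 1.1105.

Q* = 1.111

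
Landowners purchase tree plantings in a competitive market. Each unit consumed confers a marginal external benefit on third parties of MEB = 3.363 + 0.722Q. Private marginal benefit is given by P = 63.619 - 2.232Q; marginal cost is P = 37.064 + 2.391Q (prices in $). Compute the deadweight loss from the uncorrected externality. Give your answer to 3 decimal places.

DWL = $7.229

Market equilibrium (private): 37.064 + 2.391Q = 63.619 - 2.232Q → Q_m = 5.7441.
Social marginal benefit = demand + MEB = 66.982 - 1.510Q.
Set SMB = MC: 66.982 - 1.510Q = 37.064 + 2.391Q → Q* = 7.6693.
The loss is the area between SMB and MC from Q* to Q_m; with linear curves that's a triangle of height MEB(Q_m).
DWL = ½ × 1.9252 × 7.5102 = 7.2293.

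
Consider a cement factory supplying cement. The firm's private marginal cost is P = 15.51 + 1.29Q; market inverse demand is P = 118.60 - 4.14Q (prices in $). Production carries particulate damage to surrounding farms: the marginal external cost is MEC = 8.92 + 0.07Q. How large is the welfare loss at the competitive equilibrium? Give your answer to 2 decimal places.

Market equilibrium (private): 15.51 + 1.29Q = 118.60 - 4.14Q → Q_m = 18.9853.
Social marginal cost = private MC + MEC = 24.43 + 1.36Q.
Set SMC = demand: 24.43 + 1.36Q = 118.60 - 4.14Q → Q* = 17.1218.
Between Q* and Q_m the wedge SMC − demand runs linearly from 0 to MEC(Q_m), so the loss is a triangle.
DWL = ½ × 1.8635 × 10.2490 = 9.5495.

DWL = $9.55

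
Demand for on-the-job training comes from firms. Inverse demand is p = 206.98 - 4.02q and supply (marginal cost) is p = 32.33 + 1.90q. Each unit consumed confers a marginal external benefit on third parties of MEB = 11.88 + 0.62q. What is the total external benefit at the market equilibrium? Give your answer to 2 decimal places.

620.29

Market equilibrium (private): 32.33 + 1.90q = 206.98 - 4.02q → q_m = 29.5017.
Total external benefit = ∫₀^{q_m} (11.88 + 0.62q) dq = 11.88×29.5017 + ½×0.62×29.5017² = 620.2888.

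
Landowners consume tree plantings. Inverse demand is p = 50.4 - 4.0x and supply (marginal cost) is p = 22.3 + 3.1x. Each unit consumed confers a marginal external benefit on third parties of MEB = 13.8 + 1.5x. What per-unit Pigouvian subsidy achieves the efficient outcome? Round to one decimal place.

subsidy = 25.0 per unit

Social marginal benefit = demand + MEB = 64.2 - 2.5x.
Set SMB = MC: 64.2 - 2.5x = 22.3 + 3.1x → x* = 7.4821.
The Pigouvian subsidy equals MEB at x*: 13.8 + 1.5×7.4821 = 25.0232.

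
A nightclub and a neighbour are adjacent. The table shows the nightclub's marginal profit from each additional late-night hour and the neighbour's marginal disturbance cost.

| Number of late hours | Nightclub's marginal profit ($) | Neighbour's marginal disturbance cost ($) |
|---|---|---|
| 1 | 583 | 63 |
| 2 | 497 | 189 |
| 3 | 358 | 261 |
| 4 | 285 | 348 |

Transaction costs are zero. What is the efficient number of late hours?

Bargaining reaches the level where marginal profit last exceeds marginal disturbance cost.
That holds through level 3 (358 ≥ 261) but not at 4 (285 < 348).

3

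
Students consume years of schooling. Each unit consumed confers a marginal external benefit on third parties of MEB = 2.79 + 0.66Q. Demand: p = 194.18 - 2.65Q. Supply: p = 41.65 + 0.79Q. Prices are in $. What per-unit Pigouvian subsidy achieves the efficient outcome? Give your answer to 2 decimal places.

Social marginal benefit = demand + MEB = 196.97 - 1.99Q.
Set SMB = MC: 196.97 - 1.99Q = 41.65 + 0.79Q → Q* = 55.8705.
The Pigouvian subsidy equals MEB at Q*: 2.79 + 0.66×55.8705 = 39.6645.

subsidy = $39.66 per unit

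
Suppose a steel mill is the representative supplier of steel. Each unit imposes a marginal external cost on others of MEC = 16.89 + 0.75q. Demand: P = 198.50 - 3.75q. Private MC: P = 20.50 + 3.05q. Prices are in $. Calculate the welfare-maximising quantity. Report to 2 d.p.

Social marginal cost = private MC + MEC = 37.39 + 3.80q.
Set SMC = demand: 37.39 + 3.80q = 198.50 - 3.75q → q* = 21.3391.

q* = 21.34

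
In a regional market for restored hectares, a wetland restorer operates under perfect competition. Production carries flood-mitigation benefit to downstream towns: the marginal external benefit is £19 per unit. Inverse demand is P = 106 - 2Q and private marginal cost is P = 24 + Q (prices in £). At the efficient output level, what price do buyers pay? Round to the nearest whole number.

Social marginal cost = private MC − MEB = 5 + Q.
Set SMC = demand: 5 + Q = 106 - 2Q → Q* = 33.6667.
Consumer price on the demand curve at Q*: 106 − 2×33.6667 = 38.6666.

P = £39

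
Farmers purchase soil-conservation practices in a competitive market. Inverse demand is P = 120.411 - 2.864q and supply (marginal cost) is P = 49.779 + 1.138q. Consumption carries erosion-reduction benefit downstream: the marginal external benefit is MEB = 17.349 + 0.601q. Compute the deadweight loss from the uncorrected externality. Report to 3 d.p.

Market equilibrium (private): 49.779 + 1.138q = 120.411 - 2.864q → q_m = 17.6492.
Social marginal benefit = demand + MEB = 137.760 - 2.263q.
Set SMB = MC: 137.760 - 2.263q = 49.779 + 1.138q → q* = 25.8692.
Between q* and q_m the wedge SMB − MC runs linearly from 0 to MEB(q_m), so the loss is a triangle.
DWL = ½ × 8.2200 × 27.9562 = 114.9000.

DWL = 114.900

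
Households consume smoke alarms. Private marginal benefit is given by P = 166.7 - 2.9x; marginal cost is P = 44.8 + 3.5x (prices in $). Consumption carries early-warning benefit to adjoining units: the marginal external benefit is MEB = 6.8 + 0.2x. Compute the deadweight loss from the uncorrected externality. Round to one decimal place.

Market equilibrium (private): 44.8 + 3.5x = 166.7 - 2.9x → x_m = 19.0469.
Social marginal benefit = demand + MEB = 173.5 - 2.7x.
Set SMB = MC: 173.5 - 2.7x = 44.8 + 3.5x → x* = 20.7581.
The loss is the area between SMB and MC from x* to x_m; with linear curves that's a triangle of height MEB(x_m).
DWL = ½ × 1.7112 × 10.6094 = 9.0774.

DWL = $9.1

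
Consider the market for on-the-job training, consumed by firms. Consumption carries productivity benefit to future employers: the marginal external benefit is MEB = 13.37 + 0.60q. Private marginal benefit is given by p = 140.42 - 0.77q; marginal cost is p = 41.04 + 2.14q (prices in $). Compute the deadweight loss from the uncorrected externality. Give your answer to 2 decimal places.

DWL = $248.17

Market equilibrium (private): 41.04 + 2.14q = 140.42 - 0.77q → q_m = 34.1512.
Social marginal benefit = demand + MEB = 153.79 - 0.17q.
Set SMB = MC: 153.79 - 0.17q = 41.04 + 2.14q → q* = 48.8095.
Height of the DWL triangle at q_m is SMB(q_m) − MC(q_m) = MEB(q_m) = 33.8607.
DWL = ½ × 14.6583 × 33.8607 = 248.1701.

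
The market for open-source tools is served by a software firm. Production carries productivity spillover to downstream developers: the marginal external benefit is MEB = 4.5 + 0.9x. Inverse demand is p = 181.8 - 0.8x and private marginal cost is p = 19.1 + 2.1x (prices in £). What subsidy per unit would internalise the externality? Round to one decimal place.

subsidy = £79.7 per unit

Social marginal cost = private MC − MEB = 14.6 + 1.2x.
Set SMC = demand: 14.6 + 1.2x = 181.8 - 0.8x → x* = 83.6000.
The Pigouvian subsidy equals MEB at x*: 4.5 + 0.9×83.6000 = 79.7400.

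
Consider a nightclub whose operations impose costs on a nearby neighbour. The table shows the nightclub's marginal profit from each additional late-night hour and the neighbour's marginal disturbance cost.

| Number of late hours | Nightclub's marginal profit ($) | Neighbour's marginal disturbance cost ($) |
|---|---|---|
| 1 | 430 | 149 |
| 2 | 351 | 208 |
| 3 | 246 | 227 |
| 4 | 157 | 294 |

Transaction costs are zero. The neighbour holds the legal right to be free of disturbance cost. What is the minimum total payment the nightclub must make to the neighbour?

Efficient level: marginal profit ≥ marginal disturbance cost through level 3, so k* = 3.
With the neighbour holding the right, the nightclub must at least compensate total damage at k*: 149 + 208 + 227 = 584.

$584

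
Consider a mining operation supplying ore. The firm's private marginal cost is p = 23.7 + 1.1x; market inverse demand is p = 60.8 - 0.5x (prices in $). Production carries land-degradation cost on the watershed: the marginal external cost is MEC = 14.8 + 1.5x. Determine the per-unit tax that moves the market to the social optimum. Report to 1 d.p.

Social marginal cost = private MC + MEC = 38.5 + 2.6x.
Set SMC = demand: 38.5 + 2.6x = 60.8 - 0.5x → x* = 7.1935.
The Pigouvian tax equals MEC at x*: 14.8 + 1.5×7.1935 = 25.5903.

tax = $25.6 per unit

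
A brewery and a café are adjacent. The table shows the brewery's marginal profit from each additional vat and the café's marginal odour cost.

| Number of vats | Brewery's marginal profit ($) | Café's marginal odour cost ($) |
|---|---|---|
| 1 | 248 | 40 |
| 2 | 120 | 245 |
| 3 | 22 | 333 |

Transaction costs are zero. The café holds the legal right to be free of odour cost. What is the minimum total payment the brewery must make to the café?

Efficient level: marginal profit ≥ marginal odour cost through level 1, so k* = 1.
With the café holding the right, the brewery must at least compensate total damage at k*: 40 = 40.

$40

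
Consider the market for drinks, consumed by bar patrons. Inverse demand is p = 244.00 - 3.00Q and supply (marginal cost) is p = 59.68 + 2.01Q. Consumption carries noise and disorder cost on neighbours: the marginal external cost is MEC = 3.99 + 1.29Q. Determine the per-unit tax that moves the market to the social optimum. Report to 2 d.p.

Social marginal benefit = demand − MEC = 240.01 - 4.29Q.
Set SMB = MC: 240.01 - 4.29Q = 59.68 + 2.01Q → Q* = 28.6238.
The Pigouvian tax equals MEC at Q*: 3.99 + 1.29×28.6238 = 40.9147.

tax = 40.91 per unit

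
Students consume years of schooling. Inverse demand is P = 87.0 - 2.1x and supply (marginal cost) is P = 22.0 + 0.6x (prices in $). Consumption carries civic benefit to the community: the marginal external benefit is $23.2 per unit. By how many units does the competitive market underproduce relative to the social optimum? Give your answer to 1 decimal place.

Market equilibrium (private): 22.0 + 0.6x = 87.0 - 2.1x → x_m = 24.0741.
Social marginal benefit = demand + MEB = 110.2 - 2.1x.
Set SMB = MC: 110.2 - 2.1x = 22.0 + 0.6x → x* = 32.6667.
Gap = |24.0741 − 32.6667| = 8.5926.

8.6 units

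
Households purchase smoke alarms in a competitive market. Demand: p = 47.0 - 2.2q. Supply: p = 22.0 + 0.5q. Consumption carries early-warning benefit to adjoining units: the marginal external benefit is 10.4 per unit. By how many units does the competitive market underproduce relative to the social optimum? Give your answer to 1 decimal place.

3.9 units

Market equilibrium (private): 22.0 + 0.5q = 47.0 - 2.2q → q_m = 9.2593.
Social marginal benefit = demand + MEB = 57.4 - 2.2q.
Set SMB = MC: 57.4 - 2.2q = 22.0 + 0.5q → q* = 13.1111.
Gap = |9.2593 − 13.1111| = 3.8518.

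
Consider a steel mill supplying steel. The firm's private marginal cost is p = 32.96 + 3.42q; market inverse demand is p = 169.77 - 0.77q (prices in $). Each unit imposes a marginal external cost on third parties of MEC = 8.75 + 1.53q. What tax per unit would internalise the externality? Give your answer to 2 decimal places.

tax = $43.00 per unit

Social marginal cost = private MC + MEC = 41.71 + 4.95q.
Set SMC = demand: 41.71 + 4.95q = 169.77 - 0.77q → q* = 22.3881.
The Pigouvian tax equals MEC at q*: 8.75 + 1.53×22.3881 = 43.0038.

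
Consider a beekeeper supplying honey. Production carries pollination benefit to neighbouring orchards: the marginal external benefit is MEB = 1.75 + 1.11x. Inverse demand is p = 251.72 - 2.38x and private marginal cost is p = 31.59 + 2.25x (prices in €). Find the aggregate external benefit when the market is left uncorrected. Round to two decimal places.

Market equilibrium (private): 31.59 + 2.25x = 251.72 - 2.38x → x_m = 47.5443.
Total external benefit = ∫₀^{x_m} (1.75 + 1.11x) dx = 1.75×47.5443 + ½×1.11×47.5443² = 1337.7581.

€1337.76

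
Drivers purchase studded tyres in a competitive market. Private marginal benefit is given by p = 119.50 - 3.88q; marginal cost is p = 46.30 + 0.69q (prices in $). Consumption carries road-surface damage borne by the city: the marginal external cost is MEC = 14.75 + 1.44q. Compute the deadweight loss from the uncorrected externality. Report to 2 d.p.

DWL = $118.97

Market equilibrium (private): 46.30 + 0.69q = 119.50 - 3.88q → q_m = 16.0175.
Social marginal benefit = demand − MEC = 104.75 - 5.32q.
Set SMB = MC: 104.75 - 5.32q = 46.30 + 0.69q → q* = 9.7255.
Between q* and q_m the wedge MC − SMB runs linearly from 0 to MEC(q_m), so the loss is a triangle.
DWL = ½ × 6.2920 × 37.8152 = 118.9666.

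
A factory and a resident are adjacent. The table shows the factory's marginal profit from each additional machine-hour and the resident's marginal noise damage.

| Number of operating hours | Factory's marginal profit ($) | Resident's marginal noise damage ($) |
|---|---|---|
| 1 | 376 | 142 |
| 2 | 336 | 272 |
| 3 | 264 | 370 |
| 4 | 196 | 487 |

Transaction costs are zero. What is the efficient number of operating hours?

2

Bargaining reaches the level where marginal profit last exceeds marginal noise damage.
That holds through level 2 (336 ≥ 272) but not at 3 (264 < 370).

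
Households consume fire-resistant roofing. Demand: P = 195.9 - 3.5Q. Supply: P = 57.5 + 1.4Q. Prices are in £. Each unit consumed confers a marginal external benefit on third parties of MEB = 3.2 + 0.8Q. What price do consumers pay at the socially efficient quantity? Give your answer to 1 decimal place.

P = £75.0

Social marginal benefit = demand + MEB = 199.1 - 2.7Q.
Set SMB = MC: 199.1 - 2.7Q = 57.5 + 1.4Q → Q* = 34.5366.
Consumer price on the demand curve at Q*: 195.9 − 3.5×34.5366 = 75.0219.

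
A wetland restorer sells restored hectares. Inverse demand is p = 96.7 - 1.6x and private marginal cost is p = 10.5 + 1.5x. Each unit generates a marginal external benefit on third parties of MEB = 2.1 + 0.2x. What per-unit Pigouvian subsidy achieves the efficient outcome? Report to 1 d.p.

subsidy = 8.2 per unit

Social marginal cost = private MC − MEB = 8.4 + 1.3x.
Set SMC = demand: 8.4 + 1.3x = 96.7 - 1.6x → x* = 30.4483.
The Pigouvian subsidy equals MEB at x*: 2.1 + 0.2×30.4483 = 8.1897.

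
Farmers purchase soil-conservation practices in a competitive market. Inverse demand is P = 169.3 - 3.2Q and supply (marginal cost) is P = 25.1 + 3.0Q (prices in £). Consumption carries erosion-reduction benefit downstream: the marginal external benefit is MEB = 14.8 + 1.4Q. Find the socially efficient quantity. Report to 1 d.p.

Q* = 33.1

Social marginal benefit = demand + MEB = 184.1 - 1.8Q.
Set SMB = MC: 184.1 - 1.8Q = 25.1 + 3.0Q → Q* = 33.1250.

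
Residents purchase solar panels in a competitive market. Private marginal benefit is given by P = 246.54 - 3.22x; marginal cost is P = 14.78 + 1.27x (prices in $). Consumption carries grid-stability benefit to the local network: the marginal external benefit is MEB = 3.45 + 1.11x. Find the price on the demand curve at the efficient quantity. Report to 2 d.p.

Social marginal benefit = demand + MEB = 249.99 - 2.11x.
Set SMB = MC: 249.99 - 2.11x = 14.78 + 1.27x → x* = 69.5888.
Consumer price on the demand curve at x*: 246.54 − 3.22×69.5888 = 22.4641.

P = $22.46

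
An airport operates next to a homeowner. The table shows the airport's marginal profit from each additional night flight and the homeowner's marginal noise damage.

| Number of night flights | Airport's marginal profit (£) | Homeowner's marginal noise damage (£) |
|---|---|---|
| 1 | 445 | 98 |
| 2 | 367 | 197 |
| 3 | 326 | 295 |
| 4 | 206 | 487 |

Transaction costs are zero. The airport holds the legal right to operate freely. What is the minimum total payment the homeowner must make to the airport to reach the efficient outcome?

Left alone the airport would choose level 4 (marginal profit stays positive).
Efficient level: k* = 3 (marginal profit ≥ marginal noise damage through 3).
The homeowner must at least cover the airport's forgone profit from cutting 4→3: 206 = 206.

£206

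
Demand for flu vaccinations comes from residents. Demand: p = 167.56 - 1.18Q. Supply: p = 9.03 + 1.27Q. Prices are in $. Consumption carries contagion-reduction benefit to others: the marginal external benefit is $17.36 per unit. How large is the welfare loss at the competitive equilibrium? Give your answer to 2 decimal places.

DWL = $61.50

Market equilibrium (private): 9.03 + 1.27Q = 167.56 - 1.18Q → Q_m = 64.7061.
Social marginal benefit = demand + MEB = 184.92 - 1.18Q.
Set SMB = MC: 184.92 - 1.18Q = 9.03 + 1.27Q → Q* = 71.7918.
The welfare-loss triangle has base |Q_m − Q*| and height MEB(Q_m) (the vertical gap between SMB and MC is zero at Q* and MEB at Q_m).
DWL = ½ × 7.0857 × 17.3600 = 61.5039.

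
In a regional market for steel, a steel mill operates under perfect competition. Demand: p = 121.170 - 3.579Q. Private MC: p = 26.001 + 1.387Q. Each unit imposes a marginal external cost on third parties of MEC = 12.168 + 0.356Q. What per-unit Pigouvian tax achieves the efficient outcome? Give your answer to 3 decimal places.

Social marginal cost = private MC + MEC = 38.169 + 1.743Q.
Set SMC = demand: 38.169 + 1.743Q = 121.170 - 3.579Q → Q* = 15.5958.
The Pigouvian tax equals MEC at Q*: 12.168 + 0.356×15.5958 = 17.7201.

tax = 17.720 per unit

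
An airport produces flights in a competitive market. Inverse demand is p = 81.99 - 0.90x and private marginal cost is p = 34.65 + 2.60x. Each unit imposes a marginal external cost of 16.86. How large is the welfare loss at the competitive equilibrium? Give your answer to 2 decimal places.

Market equilibrium (private): 34.65 + 2.60x = 81.99 - 0.90x → x_m = 13.5257.
Social marginal cost = private MC + MEC = 51.51 + 2.60x.
Set SMC = demand: 51.51 + 2.60x = 81.99 - 0.90x → x* = 8.7086.
Height of the DWL triangle at x_m is SMC(x_m) − demand(x_m) = MEC(x_m) = 16.8600.
DWL = ½ × 4.8171 × 16.8600 = 40.6082.

DWL = 40.61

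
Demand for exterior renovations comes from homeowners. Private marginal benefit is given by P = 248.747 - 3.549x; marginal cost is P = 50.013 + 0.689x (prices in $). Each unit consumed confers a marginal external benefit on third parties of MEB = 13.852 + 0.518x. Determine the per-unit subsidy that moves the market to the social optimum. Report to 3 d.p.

Social marginal benefit = demand + MEB = 262.599 - 3.031x.
Set SMB = MC: 262.599 - 3.031x = 50.013 + 0.689x → x* = 57.1468.
The Pigouvian subsidy equals MEB at x*: 13.852 + 0.518×57.1468 = 43.4540.

subsidy = $43.454 per unit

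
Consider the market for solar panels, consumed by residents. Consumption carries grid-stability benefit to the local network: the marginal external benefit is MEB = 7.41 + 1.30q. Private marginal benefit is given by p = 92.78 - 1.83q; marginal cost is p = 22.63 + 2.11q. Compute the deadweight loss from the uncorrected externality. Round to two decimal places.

Market equilibrium (private): 22.63 + 2.11q = 92.78 - 1.83q → q_m = 17.8046.
Social marginal benefit = demand + MEB = 100.19 - 0.53q.
Set SMB = MC: 100.19 - 0.53q = 22.63 + 2.11q → q* = 29.3788.
Height of the DWL triangle at q_m is SMB(q_m) − MC(q_m) = MEB(q_m) = 30.5559.
DWL = ½ × 11.5742 × 30.5559 = 176.8300.

DWL = 176.83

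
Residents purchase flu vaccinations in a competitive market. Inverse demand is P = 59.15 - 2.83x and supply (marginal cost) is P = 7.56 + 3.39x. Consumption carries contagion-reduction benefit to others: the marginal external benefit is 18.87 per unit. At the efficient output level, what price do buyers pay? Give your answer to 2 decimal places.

Social marginal benefit = demand + MEB = 78.02 - 2.83x.
Set SMB = MC: 78.02 - 2.83x = 7.56 + 3.39x → x* = 11.3280.
Consumer price on the demand curve at x*: 59.15 − 2.83×11.3280 = 27.0918.

P = 27.09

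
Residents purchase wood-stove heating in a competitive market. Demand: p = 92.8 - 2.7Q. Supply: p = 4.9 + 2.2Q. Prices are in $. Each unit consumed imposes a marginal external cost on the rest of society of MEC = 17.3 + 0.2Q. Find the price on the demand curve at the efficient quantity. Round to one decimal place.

P = $55.4

Social marginal benefit = demand − MEC = 75.5 - 2.9Q.
Set SMB = MC: 75.5 - 2.9Q = 4.9 + 2.2Q → Q* = 13.8431.
Consumer price on the demand curve at Q*: 92.8 − 2.7×13.8431 = 55.4236.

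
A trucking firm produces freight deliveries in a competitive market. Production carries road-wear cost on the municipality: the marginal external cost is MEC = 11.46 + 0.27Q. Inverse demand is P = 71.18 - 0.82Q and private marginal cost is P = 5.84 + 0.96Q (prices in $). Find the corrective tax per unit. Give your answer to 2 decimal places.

Social marginal cost = private MC + MEC = 17.30 + 1.23Q.
Set SMC = demand: 17.30 + 1.23Q = 71.18 - 0.82Q → Q* = 26.2829.
The Pigouvian tax equals MEC at Q*: 11.46 + 0.27×26.2829 = 18.5564.

tax = $18.56 per unit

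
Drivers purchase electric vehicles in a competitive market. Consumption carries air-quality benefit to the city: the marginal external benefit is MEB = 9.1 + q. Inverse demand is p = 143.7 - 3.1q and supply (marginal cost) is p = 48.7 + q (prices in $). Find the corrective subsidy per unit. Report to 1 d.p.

subsidy = $42.7 per unit

Social marginal benefit = demand + MEB = 152.8 - 2.1q.
Set SMB = MC: 152.8 - 2.1q = 48.7 + q → q* = 33.5806.
The Pigouvian subsidy equals MEB at q*: 9.1 + 1.0×33.5806 = 42.6806.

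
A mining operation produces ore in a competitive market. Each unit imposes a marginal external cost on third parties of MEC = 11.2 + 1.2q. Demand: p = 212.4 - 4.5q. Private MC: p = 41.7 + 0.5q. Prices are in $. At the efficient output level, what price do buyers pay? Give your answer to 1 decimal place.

P = $96.6

Social marginal cost = private MC + MEC = 52.9 + 1.7q.
Set SMC = demand: 52.9 + 1.7q = 212.4 - 4.5q → q* = 25.7258.
Consumer price on the demand curve at q*: 212.4 − 4.5×25.7258 = 96.6339.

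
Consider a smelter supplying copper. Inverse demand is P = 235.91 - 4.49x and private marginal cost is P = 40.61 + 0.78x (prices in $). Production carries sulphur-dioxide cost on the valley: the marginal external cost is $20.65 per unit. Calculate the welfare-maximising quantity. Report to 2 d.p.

x* = 33.14

Social marginal cost = private MC + MEC = 61.26 + 0.78x.
Set SMC = demand: 61.26 + 0.78x = 235.91 - 4.49x → x* = 33.1404.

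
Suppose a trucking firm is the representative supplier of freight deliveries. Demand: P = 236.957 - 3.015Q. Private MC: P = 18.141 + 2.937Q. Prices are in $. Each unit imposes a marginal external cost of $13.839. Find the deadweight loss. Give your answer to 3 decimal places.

DWL = $16.089

Market equilibrium (private): 18.141 + 2.937Q = 236.957 - 3.015Q → Q_m = 36.7634.
Social marginal cost = private MC + MEC = 31.980 + 2.937Q.
Set SMC = demand: 31.980 + 2.937Q = 236.957 - 3.015Q → Q* = 34.4383.
Between Q* and Q_m the wedge SMC − demand runs linearly from 0 to MEC(Q_m), so the loss is a triangle.
DWL = ½ × 2.3251 × 13.8390 = 16.0885.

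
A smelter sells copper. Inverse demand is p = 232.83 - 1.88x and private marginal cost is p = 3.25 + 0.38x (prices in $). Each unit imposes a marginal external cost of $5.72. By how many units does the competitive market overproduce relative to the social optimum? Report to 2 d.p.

2.53 units

Market equilibrium (private): 3.25 + 0.38x = 232.83 - 1.88x → x_m = 101.5841.
Social marginal cost = private MC + MEC = 8.97 + 0.38x.
Set SMC = demand: 8.97 + 0.38x = 232.83 - 1.88x → x* = 99.0531.
Gap = |101.5841 − 99.0531| = 2.5310.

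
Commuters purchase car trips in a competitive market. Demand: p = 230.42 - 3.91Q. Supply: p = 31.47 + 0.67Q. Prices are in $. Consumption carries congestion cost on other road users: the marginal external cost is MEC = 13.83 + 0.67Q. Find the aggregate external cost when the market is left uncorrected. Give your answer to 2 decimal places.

$1232.88

Market equilibrium (private): 31.47 + 0.67Q = 230.42 - 3.91Q → Q_m = 43.4389.
Total external cost = ∫₀^{Q_m} (13.83 + 0.67Q) dQ = 13.83×43.4389 + ½×0.67×43.4389² = 1232.8842.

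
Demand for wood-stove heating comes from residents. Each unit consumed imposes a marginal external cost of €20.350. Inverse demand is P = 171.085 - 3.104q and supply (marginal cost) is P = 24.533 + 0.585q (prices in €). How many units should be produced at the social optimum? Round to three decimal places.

Social marginal benefit = demand − MEC = 150.735 - 3.104q.
Set SMB = MC: 150.735 - 3.104q = 24.533 + 0.585q → q* = 34.2104.

q* = 34.210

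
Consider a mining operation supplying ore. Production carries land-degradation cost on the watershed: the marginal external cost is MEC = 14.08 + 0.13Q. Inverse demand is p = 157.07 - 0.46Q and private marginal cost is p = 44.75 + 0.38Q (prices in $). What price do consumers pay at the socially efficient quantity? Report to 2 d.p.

P = $110.48

Social marginal cost = private MC + MEC = 58.83 + 0.51Q.
Set SMC = demand: 58.83 + 0.51Q = 157.07 - 0.46Q → Q* = 101.2784.
Consumer price on the demand curve at Q*: 157.07 − 0.46×101.2784 = 110.4819.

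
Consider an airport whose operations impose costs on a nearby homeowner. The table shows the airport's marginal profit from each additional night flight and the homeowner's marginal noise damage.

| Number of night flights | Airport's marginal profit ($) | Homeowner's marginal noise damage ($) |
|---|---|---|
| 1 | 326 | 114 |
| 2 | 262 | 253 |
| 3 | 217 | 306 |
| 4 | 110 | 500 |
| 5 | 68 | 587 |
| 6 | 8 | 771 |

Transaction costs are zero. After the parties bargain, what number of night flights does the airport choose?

Bargaining reaches the level where marginal profit last exceeds marginal noise damage.
That holds through level 2 (262 ≥ 253) but not at 3 (217 < 306).

2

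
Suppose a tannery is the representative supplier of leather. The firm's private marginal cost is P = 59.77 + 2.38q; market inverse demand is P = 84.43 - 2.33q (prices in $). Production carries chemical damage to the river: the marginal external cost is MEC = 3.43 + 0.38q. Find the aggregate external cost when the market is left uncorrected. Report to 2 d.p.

$23.17

Market equilibrium (private): 59.77 + 2.38q = 84.43 - 2.33q → q_m = 5.2357.
Total external cost = ∫₀^{q_m} (3.43 + 0.38q) dq = 3.43×5.2357 + ½×0.38×5.2357² = 23.1668.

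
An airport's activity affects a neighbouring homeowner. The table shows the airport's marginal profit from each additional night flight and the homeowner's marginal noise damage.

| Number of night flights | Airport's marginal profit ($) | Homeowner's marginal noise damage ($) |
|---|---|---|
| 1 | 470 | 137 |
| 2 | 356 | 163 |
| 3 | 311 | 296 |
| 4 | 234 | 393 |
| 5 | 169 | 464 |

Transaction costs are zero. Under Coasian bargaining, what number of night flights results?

3

Bargaining reaches the level where marginal profit last exceeds marginal noise damage.
That holds through level 3 (311 ≥ 296) but not at 4 (234 < 393).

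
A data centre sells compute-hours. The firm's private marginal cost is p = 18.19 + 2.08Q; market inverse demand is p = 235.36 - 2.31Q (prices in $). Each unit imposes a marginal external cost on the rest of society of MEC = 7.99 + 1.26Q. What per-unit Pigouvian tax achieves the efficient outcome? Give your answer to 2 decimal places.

tax = $54.64 per unit

Social marginal cost = private MC + MEC = 26.18 + 3.34Q.
Set SMC = demand: 26.18 + 3.34Q = 235.36 - 2.31Q → Q* = 37.0230.
The Pigouvian tax equals MEC at Q*: 7.99 + 1.26×37.0230 = 54.6390.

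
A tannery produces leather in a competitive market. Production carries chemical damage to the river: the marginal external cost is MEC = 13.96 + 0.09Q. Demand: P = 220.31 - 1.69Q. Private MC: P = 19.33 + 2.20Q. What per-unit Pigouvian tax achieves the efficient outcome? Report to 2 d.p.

Social marginal cost = private MC + MEC = 33.29 + 2.29Q.
Set SMC = demand: 33.29 + 2.29Q = 220.31 - 1.69Q → Q* = 46.9899.
The Pigouvian tax equals MEC at Q*: 13.96 + 0.09×46.9899 = 18.1891.

tax = 18.19 per unit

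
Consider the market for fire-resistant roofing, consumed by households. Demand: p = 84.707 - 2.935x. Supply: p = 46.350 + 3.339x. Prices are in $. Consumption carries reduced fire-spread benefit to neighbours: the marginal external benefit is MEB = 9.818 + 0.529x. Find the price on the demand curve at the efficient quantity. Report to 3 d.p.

Social marginal benefit = demand + MEB = 94.525 - 2.406x.
Set SMB = MC: 94.525 - 2.406x = 46.350 + 3.339x → x* = 8.3856.
Consumer price on the demand curve at x*: 84.707 − 2.935×8.3856 = 60.0953.

P = $60.095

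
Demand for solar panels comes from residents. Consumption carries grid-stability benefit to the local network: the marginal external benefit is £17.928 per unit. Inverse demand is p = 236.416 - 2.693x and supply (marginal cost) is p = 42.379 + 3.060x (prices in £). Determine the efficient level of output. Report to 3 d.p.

x* = 36.844

Social marginal benefit = demand + MEB = 254.344 - 2.693x.
Set SMB = MC: 254.344 - 2.693x = 42.379 + 3.060x → x* = 36.8443.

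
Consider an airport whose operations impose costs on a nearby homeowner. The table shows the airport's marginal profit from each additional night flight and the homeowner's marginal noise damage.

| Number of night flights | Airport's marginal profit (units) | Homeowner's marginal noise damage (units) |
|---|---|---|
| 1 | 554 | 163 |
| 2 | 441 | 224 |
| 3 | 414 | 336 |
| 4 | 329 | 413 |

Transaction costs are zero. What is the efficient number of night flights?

3

Bargaining reaches the level where marginal profit last exceeds marginal noise damage.
That holds through level 3 (414 ≥ 336) but not at 4 (329 < 413).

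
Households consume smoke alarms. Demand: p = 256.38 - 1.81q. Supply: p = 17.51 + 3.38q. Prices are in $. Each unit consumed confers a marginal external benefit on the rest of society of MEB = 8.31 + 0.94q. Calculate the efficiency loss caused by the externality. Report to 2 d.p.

Market equilibrium (private): 17.51 + 3.38q = 256.38 - 1.81q → q_m = 46.0250.
Social marginal benefit = demand + MEB = 264.69 - 0.87q.
Set SMB = MC: 264.69 - 0.87q = 17.51 + 3.38q → q* = 58.1600.
The loss is the area between SMB and MC from q* to q_m; with linear curves that's a triangle of height MEB(q_m).
DWL = ½ × 12.1350 × 51.5735 = 312.9222.

DWL = $312.92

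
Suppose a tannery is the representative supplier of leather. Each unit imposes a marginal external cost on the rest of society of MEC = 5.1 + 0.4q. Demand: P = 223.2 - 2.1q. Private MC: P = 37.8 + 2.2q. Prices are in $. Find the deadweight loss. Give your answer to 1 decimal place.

DWL = $53.1

Market equilibrium (private): 37.8 + 2.2q = 223.2 - 2.1q → q_m = 43.1163.
Social marginal cost = private MC + MEC = 42.9 + 2.6q.
Set SMC = demand: 42.9 + 2.6q = 223.2 - 2.1q → q* = 38.3617.
The welfare-loss triangle has base |q_m − q*| and height MEC(q_m) (the vertical gap between SMC and demand is zero at q* and MEC at q_m).
DWL = ½ × 4.7546 × 22.3465 = 53.1243.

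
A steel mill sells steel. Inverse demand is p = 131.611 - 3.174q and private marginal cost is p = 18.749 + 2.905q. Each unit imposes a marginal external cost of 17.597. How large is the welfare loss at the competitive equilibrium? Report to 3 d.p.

DWL = 25.469

Market equilibrium (private): 18.749 + 2.905q = 131.611 - 3.174q → q_m = 18.5659.
Social marginal cost = private MC + MEC = 36.346 + 2.905q.
Set SMC = demand: 36.346 + 2.905q = 131.611 - 3.174q → q* = 15.6712.
Height of the DWL triangle at q_m is SMC(q_m) − demand(q_m) = MEC(q_m) = 17.5970.
DWL = ½ × 2.8947 × 17.5970 = 25.4690.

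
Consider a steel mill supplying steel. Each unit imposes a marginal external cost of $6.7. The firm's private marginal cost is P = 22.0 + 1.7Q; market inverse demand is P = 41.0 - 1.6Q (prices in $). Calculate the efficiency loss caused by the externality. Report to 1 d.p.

DWL = $6.8

Market equilibrium (private): 22.0 + 1.7Q = 41.0 - 1.6Q → Q_m = 5.7576.
Social marginal cost = private MC + MEC = 28.7 + 1.7Q.
Set SMC = demand: 28.7 + 1.7Q = 41.0 - 1.6Q → Q* = 3.7273.
The welfare-loss triangle has base |Q_m − Q*| and height MEC(Q_m) (the vertical gap between SMC and demand is zero at Q* and MEC at Q_m).
DWL = ½ × 2.0303 × 6.7000 = 6.8015.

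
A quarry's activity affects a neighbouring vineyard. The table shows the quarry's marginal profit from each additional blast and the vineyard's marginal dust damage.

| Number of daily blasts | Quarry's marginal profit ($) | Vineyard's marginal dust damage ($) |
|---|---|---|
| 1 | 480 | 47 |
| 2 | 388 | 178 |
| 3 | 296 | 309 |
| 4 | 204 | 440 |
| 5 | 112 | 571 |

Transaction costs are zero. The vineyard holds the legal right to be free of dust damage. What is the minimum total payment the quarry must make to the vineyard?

$225

Efficient level: marginal profit ≥ marginal dust damage through level 2, so k* = 2.
With the vineyard holding the right, the quarry must at least compensate total damage at k*: 47 + 178 = 225.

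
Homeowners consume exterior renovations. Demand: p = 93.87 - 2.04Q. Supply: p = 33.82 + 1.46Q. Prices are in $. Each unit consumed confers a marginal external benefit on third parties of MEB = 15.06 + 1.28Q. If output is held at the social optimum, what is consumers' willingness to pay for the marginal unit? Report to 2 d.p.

Social marginal benefit = demand + MEB = 108.93 - 0.76Q.
Set SMB = MC: 108.93 - 0.76Q = 33.82 + 1.46Q → Q* = 33.8333.
Consumer price on the demand curve at Q*: 93.87 − 2.04×33.8333 = 24.8501.

P = $24.85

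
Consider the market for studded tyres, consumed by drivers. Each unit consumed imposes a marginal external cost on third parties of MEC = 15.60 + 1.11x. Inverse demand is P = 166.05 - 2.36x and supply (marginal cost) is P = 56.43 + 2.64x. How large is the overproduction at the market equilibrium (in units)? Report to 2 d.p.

6.54 units

Market equilibrium (private): 56.43 + 2.64x = 166.05 - 2.36x → x_m = 21.9240.
Social marginal benefit = demand − MEC = 150.45 - 3.47x.
Set SMB = MC: 150.45 - 3.47x = 56.43 + 2.64x → x* = 15.3879.
Gap = |21.9240 − 15.3879| = 6.5361.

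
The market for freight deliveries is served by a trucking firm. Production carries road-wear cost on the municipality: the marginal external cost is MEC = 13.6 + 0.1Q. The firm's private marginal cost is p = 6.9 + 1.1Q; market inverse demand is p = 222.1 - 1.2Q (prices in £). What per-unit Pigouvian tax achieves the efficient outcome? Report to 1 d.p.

tax = £22.0 per unit

Social marginal cost = private MC + MEC = 20.5 + 1.2Q.
Set SMC = demand: 20.5 + 1.2Q = 222.1 - 1.2Q → Q* = 84.0000.
The Pigouvian tax equals MEC at Q*: 13.6 + 0.1×84.0000 = 22.0000.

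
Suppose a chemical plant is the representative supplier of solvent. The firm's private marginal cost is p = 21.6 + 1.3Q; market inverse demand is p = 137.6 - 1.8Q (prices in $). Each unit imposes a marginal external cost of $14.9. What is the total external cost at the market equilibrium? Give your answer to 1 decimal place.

Market equilibrium (private): 21.6 + 1.3Q = 137.6 - 1.8Q → Q_m = 37.4194.
Total external cost = MEC × Q_m = 14.9 × 37.4194 = 557.5491.

$557.5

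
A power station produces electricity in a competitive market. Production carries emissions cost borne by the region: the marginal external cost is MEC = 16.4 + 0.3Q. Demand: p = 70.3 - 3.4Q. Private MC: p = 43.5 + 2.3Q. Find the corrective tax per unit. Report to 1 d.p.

Social marginal cost = private MC + MEC = 59.9 + 2.6Q.
Set SMC = demand: 59.9 + 2.6Q = 70.3 - 3.4Q → Q* = 1.7333.
The Pigouvian tax equals MEC at Q*: 16.4 + 0.3×1.7333 = 16.9200.

tax = 16.9 per unit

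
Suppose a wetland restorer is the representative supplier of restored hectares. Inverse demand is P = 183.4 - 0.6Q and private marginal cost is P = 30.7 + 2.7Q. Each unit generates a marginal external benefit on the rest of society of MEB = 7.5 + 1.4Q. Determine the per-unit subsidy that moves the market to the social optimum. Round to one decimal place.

subsidy = 125.5 per unit

Social marginal cost = private MC − MEB = 23.2 + 1.3Q.
Set SMC = demand: 23.2 + 1.3Q = 183.4 - 0.6Q → Q* = 84.3158.
The Pigouvian subsidy equals MEB at Q*: 7.5 + 1.4×84.3158 = 125.5421.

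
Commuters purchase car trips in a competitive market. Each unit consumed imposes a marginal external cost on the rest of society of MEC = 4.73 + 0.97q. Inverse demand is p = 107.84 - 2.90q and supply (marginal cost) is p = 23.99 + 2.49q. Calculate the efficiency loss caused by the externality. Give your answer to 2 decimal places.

Market equilibrium (private): 23.99 + 2.49q = 107.84 - 2.90q → q_m = 15.5566.
Social marginal benefit = demand − MEC = 103.11 - 3.87q.
Set SMB = MC: 103.11 - 3.87q = 23.99 + 2.49q → q* = 12.4403.
Between q* and q_m the wedge MC − SMB runs linearly from 0 to MEC(q_m), so the loss is a triangle.
DWL = ½ × 3.1163 × 19.8199 = 30.8824.

DWL = 30.88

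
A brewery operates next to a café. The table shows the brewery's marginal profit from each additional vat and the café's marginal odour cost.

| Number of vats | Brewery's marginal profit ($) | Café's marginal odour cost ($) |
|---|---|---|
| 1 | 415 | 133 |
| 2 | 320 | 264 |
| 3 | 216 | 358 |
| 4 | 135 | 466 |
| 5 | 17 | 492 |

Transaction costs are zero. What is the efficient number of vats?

2

Bargaining reaches the level where marginal profit last exceeds marginal odour cost.
That holds through level 2 (320 ≥ 264) but not at 3 (216 < 358).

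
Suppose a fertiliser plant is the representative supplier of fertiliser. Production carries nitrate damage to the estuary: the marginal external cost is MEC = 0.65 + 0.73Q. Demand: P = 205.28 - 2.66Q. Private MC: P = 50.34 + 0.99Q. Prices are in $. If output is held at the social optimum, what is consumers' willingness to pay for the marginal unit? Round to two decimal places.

P = $111.58

Social marginal cost = private MC + MEC = 50.99 + 1.72Q.
Set SMC = demand: 50.99 + 1.72Q = 205.28 - 2.66Q → Q* = 35.2260.
Consumer price on the demand curve at Q*: 205.28 − 2.66×35.2260 = 111.5788.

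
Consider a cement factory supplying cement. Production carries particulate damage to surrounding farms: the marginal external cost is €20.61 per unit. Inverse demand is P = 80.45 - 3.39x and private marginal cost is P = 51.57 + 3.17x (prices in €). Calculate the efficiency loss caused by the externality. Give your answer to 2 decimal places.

DWL = €32.38

Market equilibrium (private): 51.57 + 3.17x = 80.45 - 3.39x → x_m = 4.4024.
Social marginal cost = private MC + MEC = 72.18 + 3.17x.
Set SMC = demand: 72.18 + 3.17x = 80.45 - 3.39x → x* = 1.2607.
The loss is the area between SMC and demand from x* to x_m; with linear curves that's a triangle of height MEC(x_m).
DWL = ½ × 3.1417 × 20.6100 = 32.3752.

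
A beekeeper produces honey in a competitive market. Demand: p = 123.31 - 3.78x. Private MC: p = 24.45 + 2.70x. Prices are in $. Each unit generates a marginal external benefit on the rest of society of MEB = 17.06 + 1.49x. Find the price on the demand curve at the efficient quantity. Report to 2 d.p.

P = $35.50

Social marginal cost = private MC − MEB = 7.39 + 1.21x.
Set SMC = demand: 7.39 + 1.21x = 123.31 - 3.78x → x* = 23.2305.
Consumer price on the demand curve at x*: 123.31 − 3.78×23.2305 = 35.4987.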